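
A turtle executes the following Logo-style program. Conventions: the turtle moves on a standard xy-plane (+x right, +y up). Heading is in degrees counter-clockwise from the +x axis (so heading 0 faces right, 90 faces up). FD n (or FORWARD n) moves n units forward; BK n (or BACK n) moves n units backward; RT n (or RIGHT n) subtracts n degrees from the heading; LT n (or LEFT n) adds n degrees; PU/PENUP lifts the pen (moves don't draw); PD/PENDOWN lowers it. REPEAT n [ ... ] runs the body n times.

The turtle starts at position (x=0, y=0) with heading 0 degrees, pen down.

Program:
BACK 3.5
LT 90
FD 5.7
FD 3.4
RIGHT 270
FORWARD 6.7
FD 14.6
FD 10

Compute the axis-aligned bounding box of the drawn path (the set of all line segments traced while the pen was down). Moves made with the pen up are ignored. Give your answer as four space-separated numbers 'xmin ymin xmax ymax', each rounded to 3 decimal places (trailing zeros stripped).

Executing turtle program step by step:
Start: pos=(0,0), heading=0, pen down
BK 3.5: (0,0) -> (-3.5,0) [heading=0, draw]
LT 90: heading 0 -> 90
FD 5.7: (-3.5,0) -> (-3.5,5.7) [heading=90, draw]
FD 3.4: (-3.5,5.7) -> (-3.5,9.1) [heading=90, draw]
RT 270: heading 90 -> 180
FD 6.7: (-3.5,9.1) -> (-10.2,9.1) [heading=180, draw]
FD 14.6: (-10.2,9.1) -> (-24.8,9.1) [heading=180, draw]
FD 10: (-24.8,9.1) -> (-34.8,9.1) [heading=180, draw]
Final: pos=(-34.8,9.1), heading=180, 6 segment(s) drawn

Segment endpoints: x in {-34.8, -24.8, -10.2, -3.5, -3.5, 0}, y in {0, 5.7, 9.1, 9.1, 9.1}
xmin=-34.8, ymin=0, xmax=0, ymax=9.1

Answer: -34.8 0 0 9.1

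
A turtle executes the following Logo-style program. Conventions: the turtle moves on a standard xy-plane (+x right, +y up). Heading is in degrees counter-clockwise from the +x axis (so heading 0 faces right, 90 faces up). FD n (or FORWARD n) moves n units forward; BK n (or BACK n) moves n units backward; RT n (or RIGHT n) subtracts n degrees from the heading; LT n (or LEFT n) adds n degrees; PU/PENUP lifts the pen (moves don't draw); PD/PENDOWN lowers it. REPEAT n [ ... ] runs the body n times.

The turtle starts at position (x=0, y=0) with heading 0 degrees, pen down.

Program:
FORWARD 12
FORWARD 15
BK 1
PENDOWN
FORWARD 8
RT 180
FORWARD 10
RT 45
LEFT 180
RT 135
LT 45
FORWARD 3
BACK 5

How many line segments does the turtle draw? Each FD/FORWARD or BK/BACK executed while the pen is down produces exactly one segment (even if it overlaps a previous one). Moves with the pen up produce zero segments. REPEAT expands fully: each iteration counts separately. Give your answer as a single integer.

Answer: 7

Derivation:
Executing turtle program step by step:
Start: pos=(0,0), heading=0, pen down
FD 12: (0,0) -> (12,0) [heading=0, draw]
FD 15: (12,0) -> (27,0) [heading=0, draw]
BK 1: (27,0) -> (26,0) [heading=0, draw]
PD: pen down
FD 8: (26,0) -> (34,0) [heading=0, draw]
RT 180: heading 0 -> 180
FD 10: (34,0) -> (24,0) [heading=180, draw]
RT 45: heading 180 -> 135
LT 180: heading 135 -> 315
RT 135: heading 315 -> 180
LT 45: heading 180 -> 225
FD 3: (24,0) -> (21.879,-2.121) [heading=225, draw]
BK 5: (21.879,-2.121) -> (25.414,1.414) [heading=225, draw]
Final: pos=(25.414,1.414), heading=225, 7 segment(s) drawn
Segments drawn: 7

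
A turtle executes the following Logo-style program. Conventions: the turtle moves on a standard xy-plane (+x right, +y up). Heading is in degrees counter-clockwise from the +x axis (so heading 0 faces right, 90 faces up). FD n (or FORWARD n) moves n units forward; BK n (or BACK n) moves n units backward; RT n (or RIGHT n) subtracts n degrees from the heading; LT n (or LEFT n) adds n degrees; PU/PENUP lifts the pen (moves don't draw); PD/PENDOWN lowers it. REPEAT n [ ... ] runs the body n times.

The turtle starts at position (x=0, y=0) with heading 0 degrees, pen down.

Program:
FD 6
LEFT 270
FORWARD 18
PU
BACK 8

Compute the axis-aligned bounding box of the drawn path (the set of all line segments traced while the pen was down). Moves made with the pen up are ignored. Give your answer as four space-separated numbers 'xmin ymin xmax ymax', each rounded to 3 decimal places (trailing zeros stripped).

Answer: 0 -18 6 0

Derivation:
Executing turtle program step by step:
Start: pos=(0,0), heading=0, pen down
FD 6: (0,0) -> (6,0) [heading=0, draw]
LT 270: heading 0 -> 270
FD 18: (6,0) -> (6,-18) [heading=270, draw]
PU: pen up
BK 8: (6,-18) -> (6,-10) [heading=270, move]
Final: pos=(6,-10), heading=270, 2 segment(s) drawn

Segment endpoints: x in {0, 6, 6}, y in {-18, 0}
xmin=0, ymin=-18, xmax=6, ymax=0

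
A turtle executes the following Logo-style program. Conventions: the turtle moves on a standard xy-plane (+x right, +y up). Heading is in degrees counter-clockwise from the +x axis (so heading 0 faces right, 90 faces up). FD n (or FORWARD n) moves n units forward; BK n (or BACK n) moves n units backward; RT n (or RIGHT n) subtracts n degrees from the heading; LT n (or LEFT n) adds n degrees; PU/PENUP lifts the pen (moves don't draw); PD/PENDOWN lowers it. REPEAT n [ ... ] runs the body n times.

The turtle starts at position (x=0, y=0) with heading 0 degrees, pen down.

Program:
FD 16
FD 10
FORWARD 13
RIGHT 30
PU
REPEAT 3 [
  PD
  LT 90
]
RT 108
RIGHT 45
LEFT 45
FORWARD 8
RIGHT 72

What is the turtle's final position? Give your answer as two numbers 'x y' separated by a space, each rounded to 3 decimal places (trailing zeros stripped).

Executing turtle program step by step:
Start: pos=(0,0), heading=0, pen down
FD 16: (0,0) -> (16,0) [heading=0, draw]
FD 10: (16,0) -> (26,0) [heading=0, draw]
FD 13: (26,0) -> (39,0) [heading=0, draw]
RT 30: heading 0 -> 330
PU: pen up
REPEAT 3 [
  -- iteration 1/3 --
  PD: pen down
  LT 90: heading 330 -> 60
  -- iteration 2/3 --
  PD: pen down
  LT 90: heading 60 -> 150
  -- iteration 3/3 --
  PD: pen down
  LT 90: heading 150 -> 240
]
RT 108: heading 240 -> 132
RT 45: heading 132 -> 87
LT 45: heading 87 -> 132
FD 8: (39,0) -> (33.647,5.945) [heading=132, draw]
RT 72: heading 132 -> 60
Final: pos=(33.647,5.945), heading=60, 4 segment(s) drawn

Answer: 33.647 5.945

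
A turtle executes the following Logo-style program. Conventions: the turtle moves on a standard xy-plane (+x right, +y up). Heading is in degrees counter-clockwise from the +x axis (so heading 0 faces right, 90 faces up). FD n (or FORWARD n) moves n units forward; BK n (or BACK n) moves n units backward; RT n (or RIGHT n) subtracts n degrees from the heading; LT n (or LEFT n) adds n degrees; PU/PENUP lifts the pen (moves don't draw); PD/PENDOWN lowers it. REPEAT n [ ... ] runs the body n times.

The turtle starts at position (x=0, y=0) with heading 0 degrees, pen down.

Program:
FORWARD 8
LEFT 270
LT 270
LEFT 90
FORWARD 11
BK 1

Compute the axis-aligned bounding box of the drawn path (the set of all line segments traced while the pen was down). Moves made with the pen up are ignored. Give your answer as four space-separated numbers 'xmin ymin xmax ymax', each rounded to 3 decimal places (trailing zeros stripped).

Executing turtle program step by step:
Start: pos=(0,0), heading=0, pen down
FD 8: (0,0) -> (8,0) [heading=0, draw]
LT 270: heading 0 -> 270
LT 270: heading 270 -> 180
LT 90: heading 180 -> 270
FD 11: (8,0) -> (8,-11) [heading=270, draw]
BK 1: (8,-11) -> (8,-10) [heading=270, draw]
Final: pos=(8,-10), heading=270, 3 segment(s) drawn

Segment endpoints: x in {0, 8, 8}, y in {-11, -10, 0}
xmin=0, ymin=-11, xmax=8, ymax=0

Answer: 0 -11 8 0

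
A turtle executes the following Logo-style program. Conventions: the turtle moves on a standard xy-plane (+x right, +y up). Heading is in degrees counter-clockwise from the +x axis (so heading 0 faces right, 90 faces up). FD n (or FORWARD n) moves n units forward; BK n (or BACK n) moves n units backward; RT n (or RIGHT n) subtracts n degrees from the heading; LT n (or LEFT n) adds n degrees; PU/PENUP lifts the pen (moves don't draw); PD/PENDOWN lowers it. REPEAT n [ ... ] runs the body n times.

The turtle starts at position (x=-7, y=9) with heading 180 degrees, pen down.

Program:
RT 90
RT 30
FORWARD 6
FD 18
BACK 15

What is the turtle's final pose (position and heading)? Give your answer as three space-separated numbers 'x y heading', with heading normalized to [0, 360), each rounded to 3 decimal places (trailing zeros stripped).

Answer: -2.5 16.794 60

Derivation:
Executing turtle program step by step:
Start: pos=(-7,9), heading=180, pen down
RT 90: heading 180 -> 90
RT 30: heading 90 -> 60
FD 6: (-7,9) -> (-4,14.196) [heading=60, draw]
FD 18: (-4,14.196) -> (5,29.785) [heading=60, draw]
BK 15: (5,29.785) -> (-2.5,16.794) [heading=60, draw]
Final: pos=(-2.5,16.794), heading=60, 3 segment(s) drawn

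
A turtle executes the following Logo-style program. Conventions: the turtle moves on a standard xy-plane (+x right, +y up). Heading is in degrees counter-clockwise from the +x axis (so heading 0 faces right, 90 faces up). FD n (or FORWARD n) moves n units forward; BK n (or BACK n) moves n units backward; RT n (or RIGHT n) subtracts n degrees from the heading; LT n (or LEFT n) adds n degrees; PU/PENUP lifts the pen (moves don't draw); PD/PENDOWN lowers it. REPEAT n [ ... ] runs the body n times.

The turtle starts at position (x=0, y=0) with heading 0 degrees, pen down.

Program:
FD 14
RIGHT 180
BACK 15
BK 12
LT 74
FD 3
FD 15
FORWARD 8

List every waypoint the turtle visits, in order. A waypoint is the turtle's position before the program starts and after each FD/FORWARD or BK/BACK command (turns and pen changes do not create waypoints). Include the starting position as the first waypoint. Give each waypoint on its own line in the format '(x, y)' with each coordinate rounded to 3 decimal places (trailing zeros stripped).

Answer: (0, 0)
(14, 0)
(29, 0)
(41, 0)
(40.173, -2.884)
(36.039, -17.303)
(33.833, -24.993)

Derivation:
Executing turtle program step by step:
Start: pos=(0,0), heading=0, pen down
FD 14: (0,0) -> (14,0) [heading=0, draw]
RT 180: heading 0 -> 180
BK 15: (14,0) -> (29,0) [heading=180, draw]
BK 12: (29,0) -> (41,0) [heading=180, draw]
LT 74: heading 180 -> 254
FD 3: (41,0) -> (40.173,-2.884) [heading=254, draw]
FD 15: (40.173,-2.884) -> (36.039,-17.303) [heading=254, draw]
FD 8: (36.039,-17.303) -> (33.833,-24.993) [heading=254, draw]
Final: pos=(33.833,-24.993), heading=254, 6 segment(s) drawn
Waypoints (7 total):
(0, 0)
(14, 0)
(29, 0)
(41, 0)
(40.173, -2.884)
(36.039, -17.303)
(33.833, -24.993)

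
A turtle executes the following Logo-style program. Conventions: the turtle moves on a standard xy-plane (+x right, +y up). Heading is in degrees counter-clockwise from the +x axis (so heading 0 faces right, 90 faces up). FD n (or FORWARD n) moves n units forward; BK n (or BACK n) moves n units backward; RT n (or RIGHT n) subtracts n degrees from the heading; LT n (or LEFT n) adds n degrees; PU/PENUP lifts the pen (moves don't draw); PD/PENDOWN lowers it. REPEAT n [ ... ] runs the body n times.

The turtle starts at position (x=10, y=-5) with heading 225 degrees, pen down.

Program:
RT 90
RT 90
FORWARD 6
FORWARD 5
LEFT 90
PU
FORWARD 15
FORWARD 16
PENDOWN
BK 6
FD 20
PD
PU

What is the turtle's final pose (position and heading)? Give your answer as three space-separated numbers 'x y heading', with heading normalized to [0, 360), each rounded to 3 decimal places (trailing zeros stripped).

Answer: -14.042 34.598 135

Derivation:
Executing turtle program step by step:
Start: pos=(10,-5), heading=225, pen down
RT 90: heading 225 -> 135
RT 90: heading 135 -> 45
FD 6: (10,-5) -> (14.243,-0.757) [heading=45, draw]
FD 5: (14.243,-0.757) -> (17.778,2.778) [heading=45, draw]
LT 90: heading 45 -> 135
PU: pen up
FD 15: (17.778,2.778) -> (7.172,13.385) [heading=135, move]
FD 16: (7.172,13.385) -> (-4.142,24.698) [heading=135, move]
PD: pen down
BK 6: (-4.142,24.698) -> (0.101,20.456) [heading=135, draw]
FD 20: (0.101,20.456) -> (-14.042,34.598) [heading=135, draw]
PD: pen down
PU: pen up
Final: pos=(-14.042,34.598), heading=135, 4 segment(s) drawn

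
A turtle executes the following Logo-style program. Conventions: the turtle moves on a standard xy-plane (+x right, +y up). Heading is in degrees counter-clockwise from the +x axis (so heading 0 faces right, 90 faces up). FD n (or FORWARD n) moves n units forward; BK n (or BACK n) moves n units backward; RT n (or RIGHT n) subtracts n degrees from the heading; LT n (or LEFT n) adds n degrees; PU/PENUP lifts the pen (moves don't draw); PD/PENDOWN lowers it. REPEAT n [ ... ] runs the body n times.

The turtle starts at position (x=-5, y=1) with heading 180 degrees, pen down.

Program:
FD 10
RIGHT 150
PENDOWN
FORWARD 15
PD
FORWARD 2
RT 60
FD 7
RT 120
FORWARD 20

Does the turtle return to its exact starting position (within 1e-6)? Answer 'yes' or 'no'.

Executing turtle program step by step:
Start: pos=(-5,1), heading=180, pen down
FD 10: (-5,1) -> (-15,1) [heading=180, draw]
RT 150: heading 180 -> 30
PD: pen down
FD 15: (-15,1) -> (-2.01,8.5) [heading=30, draw]
PD: pen down
FD 2: (-2.01,8.5) -> (-0.278,9.5) [heading=30, draw]
RT 60: heading 30 -> 330
FD 7: (-0.278,9.5) -> (5.785,6) [heading=330, draw]
RT 120: heading 330 -> 210
FD 20: (5.785,6) -> (-11.536,-4) [heading=210, draw]
Final: pos=(-11.536,-4), heading=210, 5 segment(s) drawn

Start position: (-5, 1)
Final position: (-11.536, -4)
Distance = 8.229; >= 1e-6 -> NOT closed

Answer: no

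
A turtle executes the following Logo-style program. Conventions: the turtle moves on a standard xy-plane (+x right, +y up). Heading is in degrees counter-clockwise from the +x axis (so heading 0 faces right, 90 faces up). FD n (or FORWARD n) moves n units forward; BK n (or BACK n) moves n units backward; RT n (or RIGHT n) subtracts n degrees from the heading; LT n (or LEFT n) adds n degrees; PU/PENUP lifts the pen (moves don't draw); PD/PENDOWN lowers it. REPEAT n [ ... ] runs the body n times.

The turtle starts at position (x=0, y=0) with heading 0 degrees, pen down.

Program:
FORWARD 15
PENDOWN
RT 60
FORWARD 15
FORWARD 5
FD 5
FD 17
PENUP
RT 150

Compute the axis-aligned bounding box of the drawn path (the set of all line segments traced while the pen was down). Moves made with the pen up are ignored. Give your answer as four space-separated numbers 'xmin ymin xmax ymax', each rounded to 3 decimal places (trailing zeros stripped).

Answer: 0 -36.373 36 0

Derivation:
Executing turtle program step by step:
Start: pos=(0,0), heading=0, pen down
FD 15: (0,0) -> (15,0) [heading=0, draw]
PD: pen down
RT 60: heading 0 -> 300
FD 15: (15,0) -> (22.5,-12.99) [heading=300, draw]
FD 5: (22.5,-12.99) -> (25,-17.321) [heading=300, draw]
FD 5: (25,-17.321) -> (27.5,-21.651) [heading=300, draw]
FD 17: (27.5,-21.651) -> (36,-36.373) [heading=300, draw]
PU: pen up
RT 150: heading 300 -> 150
Final: pos=(36,-36.373), heading=150, 5 segment(s) drawn

Segment endpoints: x in {0, 15, 22.5, 25, 27.5, 36}, y in {-36.373, -21.651, -17.321, -12.99, 0}
xmin=0, ymin=-36.373, xmax=36, ymax=0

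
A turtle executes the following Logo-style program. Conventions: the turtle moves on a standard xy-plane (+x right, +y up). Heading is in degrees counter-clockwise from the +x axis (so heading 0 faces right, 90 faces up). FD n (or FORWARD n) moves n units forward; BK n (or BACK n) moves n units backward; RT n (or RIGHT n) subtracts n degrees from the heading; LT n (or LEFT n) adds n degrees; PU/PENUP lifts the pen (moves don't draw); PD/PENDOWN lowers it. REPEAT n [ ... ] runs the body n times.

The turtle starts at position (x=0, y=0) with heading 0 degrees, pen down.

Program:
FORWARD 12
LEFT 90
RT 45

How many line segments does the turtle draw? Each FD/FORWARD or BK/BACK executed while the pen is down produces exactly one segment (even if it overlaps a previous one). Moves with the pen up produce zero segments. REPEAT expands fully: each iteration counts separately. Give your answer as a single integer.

Executing turtle program step by step:
Start: pos=(0,0), heading=0, pen down
FD 12: (0,0) -> (12,0) [heading=0, draw]
LT 90: heading 0 -> 90
RT 45: heading 90 -> 45
Final: pos=(12,0), heading=45, 1 segment(s) drawn
Segments drawn: 1

Answer: 1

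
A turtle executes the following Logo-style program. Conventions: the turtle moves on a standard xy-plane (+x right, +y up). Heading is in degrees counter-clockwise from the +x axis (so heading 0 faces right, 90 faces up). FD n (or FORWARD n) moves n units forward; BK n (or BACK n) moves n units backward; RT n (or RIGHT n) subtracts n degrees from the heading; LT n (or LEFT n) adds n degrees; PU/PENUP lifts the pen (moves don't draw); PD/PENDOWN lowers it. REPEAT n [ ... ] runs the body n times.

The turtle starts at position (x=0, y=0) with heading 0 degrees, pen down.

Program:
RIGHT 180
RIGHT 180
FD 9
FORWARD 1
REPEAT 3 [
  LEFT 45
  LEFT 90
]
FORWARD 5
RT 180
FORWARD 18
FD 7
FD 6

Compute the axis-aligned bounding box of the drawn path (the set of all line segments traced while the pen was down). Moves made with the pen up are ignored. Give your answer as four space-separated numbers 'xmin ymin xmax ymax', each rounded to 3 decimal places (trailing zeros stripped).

Executing turtle program step by step:
Start: pos=(0,0), heading=0, pen down
RT 180: heading 0 -> 180
RT 180: heading 180 -> 0
FD 9: (0,0) -> (9,0) [heading=0, draw]
FD 1: (9,0) -> (10,0) [heading=0, draw]
REPEAT 3 [
  -- iteration 1/3 --
  LT 45: heading 0 -> 45
  LT 90: heading 45 -> 135
  -- iteration 2/3 --
  LT 45: heading 135 -> 180
  LT 90: heading 180 -> 270
  -- iteration 3/3 --
  LT 45: heading 270 -> 315
  LT 90: heading 315 -> 45
]
FD 5: (10,0) -> (13.536,3.536) [heading=45, draw]
RT 180: heading 45 -> 225
FD 18: (13.536,3.536) -> (0.808,-9.192) [heading=225, draw]
FD 7: (0.808,-9.192) -> (-4.142,-14.142) [heading=225, draw]
FD 6: (-4.142,-14.142) -> (-8.385,-18.385) [heading=225, draw]
Final: pos=(-8.385,-18.385), heading=225, 6 segment(s) drawn

Segment endpoints: x in {-8.385, -4.142, 0, 0.808, 9, 10, 13.536}, y in {-18.385, -14.142, -9.192, 0, 0, 0, 3.536}
xmin=-8.385, ymin=-18.385, xmax=13.536, ymax=3.536

Answer: -8.385 -18.385 13.536 3.536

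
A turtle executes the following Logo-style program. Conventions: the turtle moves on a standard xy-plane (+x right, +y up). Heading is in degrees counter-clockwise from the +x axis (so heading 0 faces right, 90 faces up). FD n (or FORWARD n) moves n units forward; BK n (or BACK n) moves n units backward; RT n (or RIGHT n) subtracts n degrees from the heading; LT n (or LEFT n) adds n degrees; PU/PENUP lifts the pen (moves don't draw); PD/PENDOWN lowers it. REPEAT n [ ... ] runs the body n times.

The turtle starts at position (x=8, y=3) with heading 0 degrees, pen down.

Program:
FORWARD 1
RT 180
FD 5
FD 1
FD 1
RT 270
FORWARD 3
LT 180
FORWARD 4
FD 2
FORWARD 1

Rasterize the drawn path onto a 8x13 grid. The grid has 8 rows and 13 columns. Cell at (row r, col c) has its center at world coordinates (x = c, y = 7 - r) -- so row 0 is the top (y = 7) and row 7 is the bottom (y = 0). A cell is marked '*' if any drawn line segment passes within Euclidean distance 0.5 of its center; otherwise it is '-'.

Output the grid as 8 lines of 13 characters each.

Segment 0: (8,3) -> (9,3)
Segment 1: (9,3) -> (4,3)
Segment 2: (4,3) -> (3,3)
Segment 3: (3,3) -> (2,3)
Segment 4: (2,3) -> (2,-0)
Segment 5: (2,-0) -> (2,4)
Segment 6: (2,4) -> (2,6)
Segment 7: (2,6) -> (2,7)

Answer: --*----------
--*----------
--*----------
--*----------
--********---
--*----------
--*----------
--*----------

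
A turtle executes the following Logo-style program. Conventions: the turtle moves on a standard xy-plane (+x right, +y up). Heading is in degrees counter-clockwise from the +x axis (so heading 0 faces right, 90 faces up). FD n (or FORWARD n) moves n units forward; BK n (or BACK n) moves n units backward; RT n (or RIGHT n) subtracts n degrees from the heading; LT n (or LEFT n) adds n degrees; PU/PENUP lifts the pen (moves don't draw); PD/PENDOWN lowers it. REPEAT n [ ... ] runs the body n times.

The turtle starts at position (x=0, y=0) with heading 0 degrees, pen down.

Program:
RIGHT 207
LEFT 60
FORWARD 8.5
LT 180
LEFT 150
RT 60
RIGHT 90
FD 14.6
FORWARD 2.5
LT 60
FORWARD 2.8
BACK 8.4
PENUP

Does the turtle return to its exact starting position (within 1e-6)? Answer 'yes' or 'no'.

Executing turtle program step by step:
Start: pos=(0,0), heading=0, pen down
RT 207: heading 0 -> 153
LT 60: heading 153 -> 213
FD 8.5: (0,0) -> (-7.129,-4.629) [heading=213, draw]
LT 180: heading 213 -> 33
LT 150: heading 33 -> 183
RT 60: heading 183 -> 123
RT 90: heading 123 -> 33
FD 14.6: (-7.129,-4.629) -> (5.116,3.322) [heading=33, draw]
FD 2.5: (5.116,3.322) -> (7.213,4.684) [heading=33, draw]
LT 60: heading 33 -> 93
FD 2.8: (7.213,4.684) -> (7.066,7.48) [heading=93, draw]
BK 8.4: (7.066,7.48) -> (7.506,-0.908) [heading=93, draw]
PU: pen up
Final: pos=(7.506,-0.908), heading=93, 5 segment(s) drawn

Start position: (0, 0)
Final position: (7.506, -0.908)
Distance = 7.56; >= 1e-6 -> NOT closed

Answer: no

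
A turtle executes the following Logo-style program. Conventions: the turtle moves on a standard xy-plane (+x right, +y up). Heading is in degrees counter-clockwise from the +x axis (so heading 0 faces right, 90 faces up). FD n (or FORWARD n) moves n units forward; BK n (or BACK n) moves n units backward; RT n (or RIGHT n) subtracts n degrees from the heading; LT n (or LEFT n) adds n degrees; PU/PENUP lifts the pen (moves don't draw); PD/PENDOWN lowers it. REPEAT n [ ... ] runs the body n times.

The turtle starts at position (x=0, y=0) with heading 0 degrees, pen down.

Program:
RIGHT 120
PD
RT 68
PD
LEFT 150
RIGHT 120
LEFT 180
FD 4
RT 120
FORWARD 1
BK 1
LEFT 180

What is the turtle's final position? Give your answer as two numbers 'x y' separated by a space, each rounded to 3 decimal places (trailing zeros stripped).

Executing turtle program step by step:
Start: pos=(0,0), heading=0, pen down
RT 120: heading 0 -> 240
PD: pen down
RT 68: heading 240 -> 172
PD: pen down
LT 150: heading 172 -> 322
RT 120: heading 322 -> 202
LT 180: heading 202 -> 22
FD 4: (0,0) -> (3.709,1.498) [heading=22, draw]
RT 120: heading 22 -> 262
FD 1: (3.709,1.498) -> (3.57,0.508) [heading=262, draw]
BK 1: (3.57,0.508) -> (3.709,1.498) [heading=262, draw]
LT 180: heading 262 -> 82
Final: pos=(3.709,1.498), heading=82, 3 segment(s) drawn

Answer: 3.709 1.498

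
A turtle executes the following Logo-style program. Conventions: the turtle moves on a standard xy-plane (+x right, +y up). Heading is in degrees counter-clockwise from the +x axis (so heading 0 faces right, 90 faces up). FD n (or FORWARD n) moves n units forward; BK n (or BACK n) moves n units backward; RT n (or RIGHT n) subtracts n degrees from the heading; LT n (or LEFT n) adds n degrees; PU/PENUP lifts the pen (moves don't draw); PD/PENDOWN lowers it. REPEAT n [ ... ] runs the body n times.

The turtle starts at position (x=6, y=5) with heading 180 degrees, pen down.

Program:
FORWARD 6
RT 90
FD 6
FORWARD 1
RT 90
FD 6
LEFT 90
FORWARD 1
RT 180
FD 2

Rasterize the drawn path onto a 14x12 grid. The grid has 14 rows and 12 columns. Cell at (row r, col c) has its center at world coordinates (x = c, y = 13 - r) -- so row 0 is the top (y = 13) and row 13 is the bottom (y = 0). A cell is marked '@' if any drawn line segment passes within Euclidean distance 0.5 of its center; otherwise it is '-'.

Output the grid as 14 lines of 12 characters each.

Segment 0: (6,5) -> (0,5)
Segment 1: (0,5) -> (0,11)
Segment 2: (0,11) -> (0,12)
Segment 3: (0,12) -> (6,12)
Segment 4: (6,12) -> (6,13)
Segment 5: (6,13) -> (6,11)

Answer: ------@-----
@@@@@@@-----
@-----@-----
@-----------
@-----------
@-----------
@-----------
@-----------
@@@@@@@-----
------------
------------
------------
------------
------------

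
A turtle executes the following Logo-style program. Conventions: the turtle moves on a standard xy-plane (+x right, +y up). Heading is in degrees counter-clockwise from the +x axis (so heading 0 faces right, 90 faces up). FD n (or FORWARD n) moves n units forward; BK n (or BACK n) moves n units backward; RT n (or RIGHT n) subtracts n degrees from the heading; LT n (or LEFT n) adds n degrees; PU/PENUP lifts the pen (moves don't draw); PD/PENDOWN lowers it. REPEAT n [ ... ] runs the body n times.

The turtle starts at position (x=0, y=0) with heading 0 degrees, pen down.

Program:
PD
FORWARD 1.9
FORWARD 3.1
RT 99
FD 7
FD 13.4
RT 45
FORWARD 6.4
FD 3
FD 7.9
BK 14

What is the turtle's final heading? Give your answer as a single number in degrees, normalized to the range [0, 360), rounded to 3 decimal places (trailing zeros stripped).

Answer: 216

Derivation:
Executing turtle program step by step:
Start: pos=(0,0), heading=0, pen down
PD: pen down
FD 1.9: (0,0) -> (1.9,0) [heading=0, draw]
FD 3.1: (1.9,0) -> (5,0) [heading=0, draw]
RT 99: heading 0 -> 261
FD 7: (5,0) -> (3.905,-6.914) [heading=261, draw]
FD 13.4: (3.905,-6.914) -> (1.809,-20.149) [heading=261, draw]
RT 45: heading 261 -> 216
FD 6.4: (1.809,-20.149) -> (-3.369,-23.911) [heading=216, draw]
FD 3: (-3.369,-23.911) -> (-5.796,-25.674) [heading=216, draw]
FD 7.9: (-5.796,-25.674) -> (-12.187,-30.318) [heading=216, draw]
BK 14: (-12.187,-30.318) -> (-0.861,-22.089) [heading=216, draw]
Final: pos=(-0.861,-22.089), heading=216, 8 segment(s) drawn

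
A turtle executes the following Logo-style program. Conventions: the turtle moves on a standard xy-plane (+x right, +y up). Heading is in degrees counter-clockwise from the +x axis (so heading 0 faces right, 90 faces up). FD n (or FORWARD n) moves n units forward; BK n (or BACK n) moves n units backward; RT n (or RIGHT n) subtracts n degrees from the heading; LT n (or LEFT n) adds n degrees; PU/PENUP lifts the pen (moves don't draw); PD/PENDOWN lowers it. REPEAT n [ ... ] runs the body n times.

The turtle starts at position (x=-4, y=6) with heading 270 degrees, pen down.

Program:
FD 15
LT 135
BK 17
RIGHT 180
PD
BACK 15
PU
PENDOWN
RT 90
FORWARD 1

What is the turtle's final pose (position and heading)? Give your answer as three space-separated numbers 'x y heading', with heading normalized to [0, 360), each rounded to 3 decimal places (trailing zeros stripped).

Executing turtle program step by step:
Start: pos=(-4,6), heading=270, pen down
FD 15: (-4,6) -> (-4,-9) [heading=270, draw]
LT 135: heading 270 -> 45
BK 17: (-4,-9) -> (-16.021,-21.021) [heading=45, draw]
RT 180: heading 45 -> 225
PD: pen down
BK 15: (-16.021,-21.021) -> (-5.414,-10.414) [heading=225, draw]
PU: pen up
PD: pen down
RT 90: heading 225 -> 135
FD 1: (-5.414,-10.414) -> (-6.121,-9.707) [heading=135, draw]
Final: pos=(-6.121,-9.707), heading=135, 4 segment(s) drawn

Answer: -6.121 -9.707 135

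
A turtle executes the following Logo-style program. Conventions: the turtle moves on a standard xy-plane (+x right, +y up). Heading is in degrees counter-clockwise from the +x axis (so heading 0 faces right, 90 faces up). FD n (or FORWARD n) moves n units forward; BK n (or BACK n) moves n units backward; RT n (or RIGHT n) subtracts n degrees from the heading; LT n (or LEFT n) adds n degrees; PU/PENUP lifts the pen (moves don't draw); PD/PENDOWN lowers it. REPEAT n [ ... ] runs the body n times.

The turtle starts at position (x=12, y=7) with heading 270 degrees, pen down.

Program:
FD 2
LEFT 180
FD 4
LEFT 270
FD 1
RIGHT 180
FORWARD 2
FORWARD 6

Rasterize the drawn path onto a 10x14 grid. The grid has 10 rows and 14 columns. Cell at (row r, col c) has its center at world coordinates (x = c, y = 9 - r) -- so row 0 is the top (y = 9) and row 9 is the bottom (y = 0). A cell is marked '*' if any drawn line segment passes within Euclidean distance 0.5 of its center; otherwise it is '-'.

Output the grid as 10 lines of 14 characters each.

Segment 0: (12,7) -> (12,5)
Segment 1: (12,5) -> (12,9)
Segment 2: (12,9) -> (13,9)
Segment 3: (13,9) -> (11,9)
Segment 4: (11,9) -> (5,9)

Answer: -----*********
------------*-
------------*-
------------*-
------------*-
--------------
--------------
--------------
--------------
--------------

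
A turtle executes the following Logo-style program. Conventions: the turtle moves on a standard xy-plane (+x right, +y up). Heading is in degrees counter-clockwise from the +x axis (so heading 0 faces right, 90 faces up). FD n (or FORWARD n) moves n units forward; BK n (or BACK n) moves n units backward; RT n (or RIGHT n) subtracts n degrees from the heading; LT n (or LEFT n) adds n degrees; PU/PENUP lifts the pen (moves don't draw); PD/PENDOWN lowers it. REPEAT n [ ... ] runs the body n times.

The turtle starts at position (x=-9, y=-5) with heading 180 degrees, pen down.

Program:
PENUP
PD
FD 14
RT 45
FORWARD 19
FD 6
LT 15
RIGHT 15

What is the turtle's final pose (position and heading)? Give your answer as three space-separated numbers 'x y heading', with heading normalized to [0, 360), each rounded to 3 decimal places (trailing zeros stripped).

Executing turtle program step by step:
Start: pos=(-9,-5), heading=180, pen down
PU: pen up
PD: pen down
FD 14: (-9,-5) -> (-23,-5) [heading=180, draw]
RT 45: heading 180 -> 135
FD 19: (-23,-5) -> (-36.435,8.435) [heading=135, draw]
FD 6: (-36.435,8.435) -> (-40.678,12.678) [heading=135, draw]
LT 15: heading 135 -> 150
RT 15: heading 150 -> 135
Final: pos=(-40.678,12.678), heading=135, 3 segment(s) drawn

Answer: -40.678 12.678 135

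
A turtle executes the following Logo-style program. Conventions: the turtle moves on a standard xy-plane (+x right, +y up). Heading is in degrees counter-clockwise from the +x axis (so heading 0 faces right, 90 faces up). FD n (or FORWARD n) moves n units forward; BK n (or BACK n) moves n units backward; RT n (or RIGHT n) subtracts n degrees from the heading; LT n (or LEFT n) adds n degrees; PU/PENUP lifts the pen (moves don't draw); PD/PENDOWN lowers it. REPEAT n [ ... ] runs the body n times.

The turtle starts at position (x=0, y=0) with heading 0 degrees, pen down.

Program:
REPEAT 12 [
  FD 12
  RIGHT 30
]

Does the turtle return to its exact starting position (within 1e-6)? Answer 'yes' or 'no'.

Executing turtle program step by step:
Start: pos=(0,0), heading=0, pen down
REPEAT 12 [
  -- iteration 1/12 --
  FD 12: (0,0) -> (12,0) [heading=0, draw]
  RT 30: heading 0 -> 330
  -- iteration 2/12 --
  FD 12: (12,0) -> (22.392,-6) [heading=330, draw]
  RT 30: heading 330 -> 300
  -- iteration 3/12 --
  FD 12: (22.392,-6) -> (28.392,-16.392) [heading=300, draw]
  RT 30: heading 300 -> 270
  -- iteration 4/12 --
  FD 12: (28.392,-16.392) -> (28.392,-28.392) [heading=270, draw]
  RT 30: heading 270 -> 240
  -- iteration 5/12 --
  FD 12: (28.392,-28.392) -> (22.392,-38.785) [heading=240, draw]
  RT 30: heading 240 -> 210
  -- iteration 6/12 --
  FD 12: (22.392,-38.785) -> (12,-44.785) [heading=210, draw]
  RT 30: heading 210 -> 180
  -- iteration 7/12 --
  FD 12: (12,-44.785) -> (0,-44.785) [heading=180, draw]
  RT 30: heading 180 -> 150
  -- iteration 8/12 --
  FD 12: (0,-44.785) -> (-10.392,-38.785) [heading=150, draw]
  RT 30: heading 150 -> 120
  -- iteration 9/12 --
  FD 12: (-10.392,-38.785) -> (-16.392,-28.392) [heading=120, draw]
  RT 30: heading 120 -> 90
  -- iteration 10/12 --
  FD 12: (-16.392,-28.392) -> (-16.392,-16.392) [heading=90, draw]
  RT 30: heading 90 -> 60
  -- iteration 11/12 --
  FD 12: (-16.392,-16.392) -> (-10.392,-6) [heading=60, draw]
  RT 30: heading 60 -> 30
  -- iteration 12/12 --
  FD 12: (-10.392,-6) -> (0,0) [heading=30, draw]
  RT 30: heading 30 -> 0
]
Final: pos=(0,0), heading=0, 12 segment(s) drawn

Start position: (0, 0)
Final position: (0, 0)
Distance = 0; < 1e-6 -> CLOSED

Answer: yes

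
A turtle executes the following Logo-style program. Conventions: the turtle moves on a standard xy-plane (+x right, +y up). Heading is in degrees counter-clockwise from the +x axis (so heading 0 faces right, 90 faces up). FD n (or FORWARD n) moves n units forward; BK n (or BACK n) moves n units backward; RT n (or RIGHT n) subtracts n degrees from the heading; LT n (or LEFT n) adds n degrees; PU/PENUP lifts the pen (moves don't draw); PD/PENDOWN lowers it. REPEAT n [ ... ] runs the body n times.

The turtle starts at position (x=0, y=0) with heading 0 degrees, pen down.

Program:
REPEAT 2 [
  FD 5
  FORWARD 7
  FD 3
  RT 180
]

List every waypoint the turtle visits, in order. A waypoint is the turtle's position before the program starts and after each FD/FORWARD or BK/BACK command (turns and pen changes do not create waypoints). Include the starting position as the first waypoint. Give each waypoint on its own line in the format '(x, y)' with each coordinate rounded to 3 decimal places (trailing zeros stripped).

Answer: (0, 0)
(5, 0)
(12, 0)
(15, 0)
(10, 0)
(3, 0)
(0, 0)

Derivation:
Executing turtle program step by step:
Start: pos=(0,0), heading=0, pen down
REPEAT 2 [
  -- iteration 1/2 --
  FD 5: (0,0) -> (5,0) [heading=0, draw]
  FD 7: (5,0) -> (12,0) [heading=0, draw]
  FD 3: (12,0) -> (15,0) [heading=0, draw]
  RT 180: heading 0 -> 180
  -- iteration 2/2 --
  FD 5: (15,0) -> (10,0) [heading=180, draw]
  FD 7: (10,0) -> (3,0) [heading=180, draw]
  FD 3: (3,0) -> (0,0) [heading=180, draw]
  RT 180: heading 180 -> 0
]
Final: pos=(0,0), heading=0, 6 segment(s) drawn
Waypoints (7 total):
(0, 0)
(5, 0)
(12, 0)
(15, 0)
(10, 0)
(3, 0)
(0, 0)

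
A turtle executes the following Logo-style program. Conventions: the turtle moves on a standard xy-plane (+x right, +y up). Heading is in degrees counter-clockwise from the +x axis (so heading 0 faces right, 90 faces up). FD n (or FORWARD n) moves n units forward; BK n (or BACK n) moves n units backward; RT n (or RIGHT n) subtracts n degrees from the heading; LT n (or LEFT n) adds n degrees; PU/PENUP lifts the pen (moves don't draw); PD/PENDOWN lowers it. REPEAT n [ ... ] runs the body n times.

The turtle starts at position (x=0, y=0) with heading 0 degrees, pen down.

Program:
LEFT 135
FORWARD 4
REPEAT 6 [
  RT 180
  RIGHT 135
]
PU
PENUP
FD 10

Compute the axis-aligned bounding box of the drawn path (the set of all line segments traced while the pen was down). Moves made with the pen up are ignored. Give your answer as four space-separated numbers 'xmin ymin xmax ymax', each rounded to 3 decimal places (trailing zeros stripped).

Answer: -2.828 0 0 2.828

Derivation:
Executing turtle program step by step:
Start: pos=(0,0), heading=0, pen down
LT 135: heading 0 -> 135
FD 4: (0,0) -> (-2.828,2.828) [heading=135, draw]
REPEAT 6 [
  -- iteration 1/6 --
  RT 180: heading 135 -> 315
  RT 135: heading 315 -> 180
  -- iteration 2/6 --
  RT 180: heading 180 -> 0
  RT 135: heading 0 -> 225
  -- iteration 3/6 --
  RT 180: heading 225 -> 45
  RT 135: heading 45 -> 270
  -- iteration 4/6 --
  RT 180: heading 270 -> 90
  RT 135: heading 90 -> 315
  -- iteration 5/6 --
  RT 180: heading 315 -> 135
  RT 135: heading 135 -> 0
  -- iteration 6/6 --
  RT 180: heading 0 -> 180
  RT 135: heading 180 -> 45
]
PU: pen up
PU: pen up
FD 10: (-2.828,2.828) -> (4.243,9.899) [heading=45, move]
Final: pos=(4.243,9.899), heading=45, 1 segment(s) drawn

Segment endpoints: x in {-2.828, 0}, y in {0, 2.828}
xmin=-2.828, ymin=0, xmax=0, ymax=2.828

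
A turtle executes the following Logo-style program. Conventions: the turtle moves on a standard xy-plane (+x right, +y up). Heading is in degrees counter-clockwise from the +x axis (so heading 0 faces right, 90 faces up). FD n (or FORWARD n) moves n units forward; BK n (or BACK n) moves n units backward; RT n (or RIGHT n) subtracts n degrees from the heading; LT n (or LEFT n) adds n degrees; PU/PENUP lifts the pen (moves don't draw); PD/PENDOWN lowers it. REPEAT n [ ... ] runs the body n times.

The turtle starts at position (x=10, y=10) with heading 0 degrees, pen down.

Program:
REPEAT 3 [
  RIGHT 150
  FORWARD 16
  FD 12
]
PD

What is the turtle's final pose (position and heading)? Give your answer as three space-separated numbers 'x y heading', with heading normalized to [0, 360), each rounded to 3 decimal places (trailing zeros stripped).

Answer: -0.249 -7.751 270

Derivation:
Executing turtle program step by step:
Start: pos=(10,10), heading=0, pen down
REPEAT 3 [
  -- iteration 1/3 --
  RT 150: heading 0 -> 210
  FD 16: (10,10) -> (-3.856,2) [heading=210, draw]
  FD 12: (-3.856,2) -> (-14.249,-4) [heading=210, draw]
  -- iteration 2/3 --
  RT 150: heading 210 -> 60
  FD 16: (-14.249,-4) -> (-6.249,9.856) [heading=60, draw]
  FD 12: (-6.249,9.856) -> (-0.249,20.249) [heading=60, draw]
  -- iteration 3/3 --
  RT 150: heading 60 -> 270
  FD 16: (-0.249,20.249) -> (-0.249,4.249) [heading=270, draw]
  FD 12: (-0.249,4.249) -> (-0.249,-7.751) [heading=270, draw]
]
PD: pen down
Final: pos=(-0.249,-7.751), heading=270, 6 segment(s) drawn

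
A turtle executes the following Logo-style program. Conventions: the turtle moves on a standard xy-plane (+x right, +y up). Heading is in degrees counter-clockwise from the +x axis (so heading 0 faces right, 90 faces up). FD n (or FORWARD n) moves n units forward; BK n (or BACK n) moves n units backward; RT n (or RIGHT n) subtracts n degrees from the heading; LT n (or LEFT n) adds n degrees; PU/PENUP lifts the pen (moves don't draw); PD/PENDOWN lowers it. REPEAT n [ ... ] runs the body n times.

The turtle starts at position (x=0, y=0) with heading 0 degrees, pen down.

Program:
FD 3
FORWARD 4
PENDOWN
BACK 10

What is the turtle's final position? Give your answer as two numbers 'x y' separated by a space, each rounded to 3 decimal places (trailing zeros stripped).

Executing turtle program step by step:
Start: pos=(0,0), heading=0, pen down
FD 3: (0,0) -> (3,0) [heading=0, draw]
FD 4: (3,0) -> (7,0) [heading=0, draw]
PD: pen down
BK 10: (7,0) -> (-3,0) [heading=0, draw]
Final: pos=(-3,0), heading=0, 3 segment(s) drawn

Answer: -3 0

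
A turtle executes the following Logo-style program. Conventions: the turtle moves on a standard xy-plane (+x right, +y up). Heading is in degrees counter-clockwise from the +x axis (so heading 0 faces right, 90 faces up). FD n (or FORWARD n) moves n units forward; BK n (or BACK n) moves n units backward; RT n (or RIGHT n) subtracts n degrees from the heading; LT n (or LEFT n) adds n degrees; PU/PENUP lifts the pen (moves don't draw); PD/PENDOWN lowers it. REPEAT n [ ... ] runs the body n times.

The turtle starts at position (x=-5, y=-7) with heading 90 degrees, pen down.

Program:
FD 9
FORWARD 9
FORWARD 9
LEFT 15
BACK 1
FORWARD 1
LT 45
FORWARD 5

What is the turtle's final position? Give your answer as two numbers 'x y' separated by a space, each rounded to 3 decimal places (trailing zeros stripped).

Executing turtle program step by step:
Start: pos=(-5,-7), heading=90, pen down
FD 9: (-5,-7) -> (-5,2) [heading=90, draw]
FD 9: (-5,2) -> (-5,11) [heading=90, draw]
FD 9: (-5,11) -> (-5,20) [heading=90, draw]
LT 15: heading 90 -> 105
BK 1: (-5,20) -> (-4.741,19.034) [heading=105, draw]
FD 1: (-4.741,19.034) -> (-5,20) [heading=105, draw]
LT 45: heading 105 -> 150
FD 5: (-5,20) -> (-9.33,22.5) [heading=150, draw]
Final: pos=(-9.33,22.5), heading=150, 6 segment(s) drawn

Answer: -9.33 22.5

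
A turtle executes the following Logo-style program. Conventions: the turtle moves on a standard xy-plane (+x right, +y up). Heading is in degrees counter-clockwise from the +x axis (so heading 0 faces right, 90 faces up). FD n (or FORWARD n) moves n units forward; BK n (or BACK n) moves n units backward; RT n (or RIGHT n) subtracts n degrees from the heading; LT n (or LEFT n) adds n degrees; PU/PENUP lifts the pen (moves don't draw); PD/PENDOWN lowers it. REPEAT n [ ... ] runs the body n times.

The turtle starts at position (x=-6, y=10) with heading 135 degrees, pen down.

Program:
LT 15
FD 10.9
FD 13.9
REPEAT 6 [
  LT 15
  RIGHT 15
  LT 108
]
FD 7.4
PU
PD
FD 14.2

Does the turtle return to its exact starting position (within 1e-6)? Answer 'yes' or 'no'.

Answer: no

Derivation:
Executing turtle program step by step:
Start: pos=(-6,10), heading=135, pen down
LT 15: heading 135 -> 150
FD 10.9: (-6,10) -> (-15.44,15.45) [heading=150, draw]
FD 13.9: (-15.44,15.45) -> (-27.477,22.4) [heading=150, draw]
REPEAT 6 [
  -- iteration 1/6 --
  LT 15: heading 150 -> 165
  RT 15: heading 165 -> 150
  LT 108: heading 150 -> 258
  -- iteration 2/6 --
  LT 15: heading 258 -> 273
  RT 15: heading 273 -> 258
  LT 108: heading 258 -> 6
  -- iteration 3/6 --
  LT 15: heading 6 -> 21
  RT 15: heading 21 -> 6
  LT 108: heading 6 -> 114
  -- iteration 4/6 --
  LT 15: heading 114 -> 129
  RT 15: heading 129 -> 114
  LT 108: heading 114 -> 222
  -- iteration 5/6 --
  LT 15: heading 222 -> 237
  RT 15: heading 237 -> 222
  LT 108: heading 222 -> 330
  -- iteration 6/6 --
  LT 15: heading 330 -> 345
  RT 15: heading 345 -> 330
  LT 108: heading 330 -> 78
]
FD 7.4: (-27.477,22.4) -> (-25.939,29.638) [heading=78, draw]
PU: pen up
PD: pen down
FD 14.2: (-25.939,29.638) -> (-22.987,43.528) [heading=78, draw]
Final: pos=(-22.987,43.528), heading=78, 4 segment(s) drawn

Start position: (-6, 10)
Final position: (-22.987, 43.528)
Distance = 37.585; >= 1e-6 -> NOT closed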